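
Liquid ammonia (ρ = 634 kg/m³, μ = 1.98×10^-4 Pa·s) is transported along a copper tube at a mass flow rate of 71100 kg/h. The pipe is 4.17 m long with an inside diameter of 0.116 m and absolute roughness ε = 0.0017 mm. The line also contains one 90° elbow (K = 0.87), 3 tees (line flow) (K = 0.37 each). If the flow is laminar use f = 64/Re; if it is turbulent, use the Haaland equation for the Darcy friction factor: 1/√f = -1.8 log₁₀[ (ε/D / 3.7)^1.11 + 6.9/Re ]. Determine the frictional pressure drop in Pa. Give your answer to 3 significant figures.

ΔP ≈ 6610 Pa

ṁ = 71100 kg/h = 71100/3600 = 19.75 kg/s.
A = πD²/4 = π(0.116)²/4 = 0.01057 m²; mean velocity V = ṁ/(ρA) = 19.75/(634 · 0.01057) = 2.948 m/s.
Reynolds number Re = ρVD/μ = 634 · 2.948 · 0.116 / 0.000198 = 1.095e+06.
Re > 4000 → turbulent. Relative roughness ε/D = 1.7e-06/0.116 = 1.47e-05. Haaland: 1/√f = -1.8 log₁₀[(1.47e-05/3.7)^1.11 + 6.9/1.095e+06] = -1.8 log₁₀[1.01e-06 + 6.3e-06] = 9.245, so f = 0.0117.
Total minor-loss coefficient ΣK = 1·0.87 + 3·0.37 = 1.98.
ΔP = [f·L/D + ΣK]·(ρV²/2) = [0.0117·4.17/0.116 + 1.98]·(634·2.948²/2) = [0.4206 + 1.98]·2754 = 6612 Pa.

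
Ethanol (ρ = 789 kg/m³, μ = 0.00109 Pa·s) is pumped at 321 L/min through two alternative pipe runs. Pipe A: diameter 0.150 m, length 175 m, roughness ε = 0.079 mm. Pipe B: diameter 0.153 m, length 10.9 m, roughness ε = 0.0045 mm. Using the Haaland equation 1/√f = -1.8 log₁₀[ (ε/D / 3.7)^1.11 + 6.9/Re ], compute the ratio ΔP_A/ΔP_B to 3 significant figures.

Pipe A: V = Q/A = 0.00535/0.01767 = 0.3027 m/s; Re = 3.287e+04; ε/D = 0.000527; Haaland → f = 0.0241; ΔP_A = f(L/D)(ρV²/2) = 1016 Pa.
Pipe B: V = Q/A = 0.00535/0.01839 = 0.291 m/s; Re = 3.223e+04; ε/D = 2.94e-05; Haaland → f = 0.02298; ΔP_B = f(L/D)(ρV²/2) = 54.68 Pa.
ΔP_A/ΔP_B = 1016/54.68 = 18.6.

ΔP_A/ΔP_B ≈ 18.6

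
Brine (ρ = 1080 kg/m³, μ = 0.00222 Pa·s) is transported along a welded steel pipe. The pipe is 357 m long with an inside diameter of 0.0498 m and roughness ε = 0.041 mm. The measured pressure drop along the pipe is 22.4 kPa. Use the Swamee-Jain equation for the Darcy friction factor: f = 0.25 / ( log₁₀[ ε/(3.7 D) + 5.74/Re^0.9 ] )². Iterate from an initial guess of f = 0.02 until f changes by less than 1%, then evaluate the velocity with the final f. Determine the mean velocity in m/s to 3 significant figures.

V ≈ 0.424 m/s

Rearranging Darcy-Weisbach: V = √(2·ΔP·D/(f·L·ρ)). With ε/D = 4.1e-05/0.0498 = 0.000823, iterate starting from f = 0.02:
  f = 0.02 → V = √(2·2.24e+04·0.0498/(0.02·357·1080)) = 0.5379 m/s; Re = ρVD/μ = 1.303e+04; f → 0.03042
  f = 0.03042 → V = 0.4362 m/s; Re = 1.057e+04; f → 0.03195
  f = 0.03195 → V = 0.4256 m/s; Re = 1.031e+04; f → 0.03214
Converged (Δf/f < 1%). With the final f = 0.03214: V = √(2·2.24e+04·0.0498/(0.03214·357·1080)) = 0.4243 m/s.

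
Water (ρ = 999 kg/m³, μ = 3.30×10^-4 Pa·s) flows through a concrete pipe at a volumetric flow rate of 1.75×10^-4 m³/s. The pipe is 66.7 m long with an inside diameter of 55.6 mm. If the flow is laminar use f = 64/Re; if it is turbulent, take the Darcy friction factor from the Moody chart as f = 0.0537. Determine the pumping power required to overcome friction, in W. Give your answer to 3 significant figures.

P ≈ 0.0293 W

Cross-sectional area A = πD²/4 = π(0.0556)²/4 = 0.002428 m²; mean velocity V = Q/A = 0.000175/0.002428 = 0.07208 m/s.
Reynolds number Re = ρVD/μ = 999 · 0.07208 · 0.0556 / 0.00033 = 1.213e+04.
Re > 4000 → turbulent; use the Moody-chart value f = 0.0537.
Darcy-Weisbach: ΔP = f(L/D)(ρV²/2) = 0.0537·(66.7/0.0556)·(999·0.07208²/2) = 0.0537·1200·2.595 = 167.2 Pa.
Pumping power P = QΔP = 0.000175·167.2 = 0.02925 W = 0.0293 W.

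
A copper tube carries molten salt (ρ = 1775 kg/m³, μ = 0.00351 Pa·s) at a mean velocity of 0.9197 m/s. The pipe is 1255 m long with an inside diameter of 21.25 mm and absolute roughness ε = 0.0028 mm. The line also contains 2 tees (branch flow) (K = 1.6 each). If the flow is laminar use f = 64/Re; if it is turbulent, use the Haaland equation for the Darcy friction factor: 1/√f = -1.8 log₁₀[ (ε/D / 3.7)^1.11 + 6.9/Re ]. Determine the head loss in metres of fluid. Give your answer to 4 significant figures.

Reynolds number Re = ρVD/μ = 1775 · 0.9197 · 0.02125 / 0.00351 = 9883.
Re > 4000 → turbulent. Relative roughness ε/D = 2.8e-06/0.02125 = 0.000132. Haaland: 1/√f = -1.8 log₁₀[(0.000132/3.7)^1.11 + 6.9/9883] = -1.8 log₁₀[1.15e-05 + 0.000698] = 5.668, so f = 0.03113.
Total minor-loss coefficient ΣK = 2·1.6 = 3.2.
ΔP = [f·L/D + ΣK]·(ρV²/2) = [0.03113·1255/0.02125 + 3.2]·(1775·0.9197²/2) = [1838 + 3.2]·750.7 = 1.382e+06 Pa.
Head loss h_f = ΔP/(ρg) = 1.382e+06/(1775·9.81) = 79.39 m.

h_f ≈ 79.39 m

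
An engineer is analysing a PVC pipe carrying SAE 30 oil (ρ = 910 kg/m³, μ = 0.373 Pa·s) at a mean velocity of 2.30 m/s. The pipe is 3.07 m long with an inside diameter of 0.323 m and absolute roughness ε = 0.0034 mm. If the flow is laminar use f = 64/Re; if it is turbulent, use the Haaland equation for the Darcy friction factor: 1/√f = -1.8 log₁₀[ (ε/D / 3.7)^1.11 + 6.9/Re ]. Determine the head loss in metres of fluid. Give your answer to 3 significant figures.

Reynolds number Re = ρVD/μ = 910 · 2.3 · 0.323 / 0.373 = 1812.
Re < 2300 → laminar flow, so f = 64/Re = 64/1812 = 0.03531 (the turbulent correlation is not needed).
Darcy-Weisbach: ΔP = f(L/D)(ρV²/2) = 0.03531·(3.07/0.323)·(910·2.3²/2) = 0.03531·9.505·2407 = 807.8 Pa.
Head loss h_f = ΔP/(ρg) = 807.8/(910·9.81) = 0.0905 m.

h_f ≈ 0.0905 m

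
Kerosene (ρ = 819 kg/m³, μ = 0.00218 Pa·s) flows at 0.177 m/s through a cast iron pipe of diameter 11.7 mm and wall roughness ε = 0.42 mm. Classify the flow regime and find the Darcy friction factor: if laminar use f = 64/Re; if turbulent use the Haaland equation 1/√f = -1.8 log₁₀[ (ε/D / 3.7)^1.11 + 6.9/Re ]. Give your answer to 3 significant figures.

Re = ρVD/μ = 819·0.177·0.0117/0.00218 = 778.
Re < 2300 → laminar, so f = 64/Re = 0.08226 (roughness is irrelevant in laminar flow).

f ≈ 0.0823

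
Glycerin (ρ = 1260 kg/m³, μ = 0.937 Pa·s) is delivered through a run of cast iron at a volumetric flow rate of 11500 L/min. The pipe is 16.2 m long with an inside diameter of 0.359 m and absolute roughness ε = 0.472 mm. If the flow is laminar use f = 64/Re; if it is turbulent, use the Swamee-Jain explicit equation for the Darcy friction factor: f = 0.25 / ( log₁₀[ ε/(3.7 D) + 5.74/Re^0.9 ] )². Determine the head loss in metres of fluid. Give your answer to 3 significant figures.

Q = 11500 L/min = 11500/60000 = 0.1917 m³/s.
Cross-sectional area A = πD²/4 = π(0.359)²/4 = 0.1012 m²; mean velocity V = Q/A = 0.1917/0.1012 = 1.894 m/s.
Reynolds number Re = ρVD/μ = 1260 · 1.894 · 0.359 / 0.937 = 914.1.
Re < 2300 → laminar flow, so f = 64/Re = 64/914.1 = 0.07001 (the turbulent correlation is not needed).
Darcy-Weisbach: ΔP = f(L/D)(ρV²/2) = 0.07001·(16.2/0.359)·(1260·1.894²/2) = 0.07001·45.13·2259 = 7136 Pa.
Head loss h_f = ΔP/(ρg) = 7136/(1260·9.81) = 0.577 m.

h_f ≈ 0.577 m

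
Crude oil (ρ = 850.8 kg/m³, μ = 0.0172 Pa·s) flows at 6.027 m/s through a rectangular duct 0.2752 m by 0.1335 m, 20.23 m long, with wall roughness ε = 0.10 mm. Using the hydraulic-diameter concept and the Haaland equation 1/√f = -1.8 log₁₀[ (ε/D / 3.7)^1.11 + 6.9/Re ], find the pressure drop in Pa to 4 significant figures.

ΔP ≈ 38550 Pa

Hydraulic diameter D_h = 4A/P = 4·(0.2752·0.1335)/(2·(0.2752+0.1335)) = 0.147/0.8174 = 0.1798 m.
Re = ρVD_h/μ = 850.8·6.027·0.1798/0.0172 = 5.36e+04.
ε/D_h = 0.0001/0.1798 = 0.000556; Haaland gives 1/√f = -1.8 log₁₀[5.71e-05+0.000129] = 6.716, so f = 0.02217.
ΔP = f(L/D_h)(ρV²/2) = 0.02217·20.23/0.1798·1.545e+04 = 3.855e+04 Pa.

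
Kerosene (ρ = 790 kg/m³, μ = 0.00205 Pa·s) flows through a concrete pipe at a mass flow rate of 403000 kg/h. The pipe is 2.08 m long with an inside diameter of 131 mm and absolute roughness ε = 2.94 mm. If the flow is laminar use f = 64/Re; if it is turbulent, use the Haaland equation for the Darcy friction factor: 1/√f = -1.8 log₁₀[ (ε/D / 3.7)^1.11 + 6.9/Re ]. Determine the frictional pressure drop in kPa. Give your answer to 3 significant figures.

ṁ = 403000 kg/h = 403000/3600 = 111.9 kg/s.
A = πD²/4 = π(0.131)²/4 = 0.01348 m²; mean velocity V = ṁ/(ρA) = 111.9/(790 · 0.01348) = 10.51 m/s.
Reynolds number Re = ρVD/μ = 790 · 10.51 · 0.131 / 0.00205 = 5.307e+05.
Re > 4000 → turbulent. Relative roughness ε/D = 0.00294/0.131 = 0.0224. Haaland: 1/√f = -1.8 log₁₀[(0.0224/3.7)^1.11 + 6.9/5.307e+05] = -1.8 log₁₀[0.00346 + 1.3e-05] = 4.427, so f = 0.05103.
Darcy-Weisbach: ΔP = f(L/D)(ρV²/2) = 0.05103·(2.08/0.131)·(790·10.51²/2) = 0.05103·15.88·4.366e+04 = 3.537e+04 Pa.
ΔP = 3.537e+04 Pa = 35.4 kPa.

ΔP ≈ 35.4 kPa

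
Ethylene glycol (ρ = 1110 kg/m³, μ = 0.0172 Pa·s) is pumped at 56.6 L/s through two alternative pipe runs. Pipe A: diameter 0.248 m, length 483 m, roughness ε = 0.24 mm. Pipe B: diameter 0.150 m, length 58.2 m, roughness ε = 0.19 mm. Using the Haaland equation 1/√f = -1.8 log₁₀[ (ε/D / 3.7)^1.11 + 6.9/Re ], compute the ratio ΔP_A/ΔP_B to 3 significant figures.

Pipe A: V = Q/A = 0.0566/0.04831 = 1.172 m/s; Re = 1.875e+04; ε/D = 0.000968; Haaland → f = 0.02792; ΔP_A = f(L/D)(ρV²/2) = 4.144e+04 Pa.
Pipe B: V = Q/A = 0.0566/0.01767 = 3.203 m/s; Re = 3.1e+04; ε/D = 0.00127; Haaland → f = 0.02611; ΔP_B = f(L/D)(ρV²/2) = 5.769e+04 Pa.
ΔP_A/ΔP_B = 4.144e+04/5.769e+04 = 0.718.

ΔP_A/ΔP_B ≈ 0.718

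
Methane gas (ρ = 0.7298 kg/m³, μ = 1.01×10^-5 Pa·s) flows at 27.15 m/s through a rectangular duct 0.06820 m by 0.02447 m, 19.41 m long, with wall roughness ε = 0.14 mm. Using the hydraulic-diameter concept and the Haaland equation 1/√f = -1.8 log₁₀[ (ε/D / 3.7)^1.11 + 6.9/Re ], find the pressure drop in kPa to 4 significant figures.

ΔP ≈ 4.294 kPa

Hydraulic diameter D_h = 4A/P = 4·(0.0682·0.02447)/(2·(0.0682+0.02447)) = 0.006675/0.1853 = 0.03602 m.
Re = ρVD_h/μ = 0.7298·27.15·0.03602/1.01e-05 = 7.066e+04.
ε/D_h = 0.00014/0.03602 = 0.00389; Haaland gives 1/√f = -1.8 log₁₀[0.000494+9.77e-05] = 5.81, so f = 0.02962.
ΔP = f(L/D_h)(ρV²/2) = 0.02962·19.41/0.03602·269 = 4294 Pa.
ΔP = 4.294 kPa.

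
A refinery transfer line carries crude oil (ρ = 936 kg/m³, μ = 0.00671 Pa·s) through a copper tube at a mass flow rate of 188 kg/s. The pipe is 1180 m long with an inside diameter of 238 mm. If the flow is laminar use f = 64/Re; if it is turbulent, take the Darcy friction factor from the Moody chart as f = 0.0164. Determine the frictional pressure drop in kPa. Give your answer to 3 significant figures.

A = πD²/4 = π(0.238)²/4 = 0.04449 m²; mean velocity V = ṁ/(ρA) = 188/(936 · 0.04449) = 4.515 m/s.
Reynolds number Re = ρVD/μ = 936 · 4.515 · 0.238 / 0.00671 = 1.499e+05.
Re > 4000 → turbulent; use the Moody-chart value f = 0.0164.
Darcy-Weisbach: ΔP = f(L/D)(ρV²/2) = 0.0164·(1180/0.238)·(936·4.515²/2) = 0.0164·4958·9539 = 7.757e+05 Pa.
ΔP = 7.757e+05 Pa = 776 kPa.

ΔP ≈ 776 kPa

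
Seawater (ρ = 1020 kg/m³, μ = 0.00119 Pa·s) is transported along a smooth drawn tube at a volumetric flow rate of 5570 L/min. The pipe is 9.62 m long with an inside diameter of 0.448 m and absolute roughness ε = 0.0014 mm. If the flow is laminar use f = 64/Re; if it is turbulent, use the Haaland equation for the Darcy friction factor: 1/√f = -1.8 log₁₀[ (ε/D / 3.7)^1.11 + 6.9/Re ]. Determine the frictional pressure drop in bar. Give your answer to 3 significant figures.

Q = 5570 L/min = 5570/60000 = 0.09283 m³/s.
Cross-sectional area A = πD²/4 = π(0.448)²/4 = 0.1576 m²; mean velocity V = Q/A = 0.09283/0.1576 = 0.5889 m/s.
Reynolds number Re = ρVD/μ = 1020 · 0.5889 · 0.448 / 0.00119 = 2.261e+05.
Re > 4000 → turbulent. Relative roughness ε/D = 1.4e-06/0.448 = 3.12e-06. Haaland: 1/√f = -1.8 log₁₀[(3.12e-06/3.7)^1.11 + 6.9/2.261e+05] = -1.8 log₁₀[1.81e-07 + 3.05e-05] = 8.123, so f = 0.01515.
Darcy-Weisbach: ΔP = f(L/D)(ρV²/2) = 0.01515·(9.62/0.448)·(1020·0.5889²/2) = 0.01515·21.47·176.9 = 57.56 Pa.
ΔP = 57.56 Pa = 5.76×10^-4 bar.

ΔP ≈ 5.76×10^-4 bar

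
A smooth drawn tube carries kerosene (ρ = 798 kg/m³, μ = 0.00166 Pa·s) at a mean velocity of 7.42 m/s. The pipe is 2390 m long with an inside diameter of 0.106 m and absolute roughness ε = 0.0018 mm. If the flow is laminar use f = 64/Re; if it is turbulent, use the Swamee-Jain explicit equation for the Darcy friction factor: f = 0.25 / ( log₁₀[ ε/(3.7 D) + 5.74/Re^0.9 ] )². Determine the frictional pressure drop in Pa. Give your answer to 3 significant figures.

Reynolds number Re = ρVD/μ = 798 · 7.42 · 0.106 / 0.00166 = 3.781e+05.
Re > 4000 → turbulent. Relative roughness ε/D = 1.8e-06/0.106 = 1.7e-05. Swamee-Jain: f = 0.25/(log₁₀[1.7e-05/3.7 + 5.74/3.781e+05^0.9])² = 0.25/(log₁₀[4.59e-06 + 5.48e-05])² = 0.25/(-4.226)² = 0.014.
Darcy-Weisbach: ΔP = f(L/D)(ρV²/2) = 0.014·(2390/0.106)·(798·7.42²/2) = 0.014·2.255e+04·2.197e+04 = 6.933e+06 Pa.

ΔP ≈ 6.93×10^6 Pa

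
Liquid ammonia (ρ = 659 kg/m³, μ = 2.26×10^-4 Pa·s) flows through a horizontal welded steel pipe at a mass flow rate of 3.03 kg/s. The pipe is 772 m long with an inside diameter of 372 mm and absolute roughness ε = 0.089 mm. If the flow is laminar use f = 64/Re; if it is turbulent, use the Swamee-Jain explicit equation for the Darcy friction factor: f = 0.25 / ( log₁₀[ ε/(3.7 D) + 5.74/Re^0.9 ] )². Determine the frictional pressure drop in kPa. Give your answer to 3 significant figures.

A = πD²/4 = π(0.372)²/4 = 0.1087 m²; mean velocity V = ṁ/(ρA) = 3.03/(659 · 0.1087) = 0.0423 m/s.
Reynolds number Re = ρVD/μ = 659 · 0.0423 · 0.372 / 0.000226 = 4.589e+04.
Re > 4000 → turbulent. Relative roughness ε/D = 8.9e-05/0.372 = 0.000239. Swamee-Jain: f = 0.25/(log₁₀[0.000239/3.7 + 5.74/4.589e+04^0.9])² = 0.25/(log₁₀[6.47e-05 + 0.000366])² = 0.25/(-3.366)² = 0.02207.
Darcy-Weisbach: ΔP = f(L/D)(ρV²/2) = 0.02207·(772/0.372)·(659·0.0423²/2) = 0.02207·2075·0.5897 = 27 Pa.
ΔP = 27 Pa = 0.0270 kPa.

ΔP ≈ 0.0270 kPa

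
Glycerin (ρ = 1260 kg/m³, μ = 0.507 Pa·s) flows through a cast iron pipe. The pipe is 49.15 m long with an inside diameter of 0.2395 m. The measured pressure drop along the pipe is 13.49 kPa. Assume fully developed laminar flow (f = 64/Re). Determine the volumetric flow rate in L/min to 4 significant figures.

For laminar flow, f = 64/Re with Re = ρVD/μ, so Darcy-Weisbach reduces to ΔP = 32μLV/D². Solving for V: V = ΔP·D²/(32μL) = 1.349e+04·(0.2395)²/(32·0.507·49.15) = 0.9704 m/s.
Check: Re = ρVD/μ = 1260·0.9704·0.2395/0.507 = 577.6 < 2300, so the laminar assumption holds.
Q = V·A = 0.9704·(π/4·0.2395²) = 0.04372 m³/s = 2623 L/min.

Q ≈ 2623 L/min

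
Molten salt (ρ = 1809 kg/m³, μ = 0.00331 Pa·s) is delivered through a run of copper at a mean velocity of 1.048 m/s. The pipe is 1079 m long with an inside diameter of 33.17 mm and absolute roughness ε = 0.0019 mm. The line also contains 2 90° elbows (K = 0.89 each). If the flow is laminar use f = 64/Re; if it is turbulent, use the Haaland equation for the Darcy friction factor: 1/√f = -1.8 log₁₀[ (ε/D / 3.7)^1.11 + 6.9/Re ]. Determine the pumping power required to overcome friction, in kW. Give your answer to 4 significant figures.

P ≈ 0.7674 kW

Reynolds number Re = ρVD/μ = 1809 · 1.048 · 0.03317 / 0.00331 = 1.9e+04.
Re > 4000 → turbulent. Relative roughness ε/D = 1.9e-06/0.03317 = 5.73e-05. Haaland: 1/√f = -1.8 log₁₀[(5.73e-05/3.7)^1.11 + 6.9/1.9e+04] = -1.8 log₁₀[4.58e-06 + 0.000363] = 6.182, so f = 0.02617.
Total minor-loss coefficient ΣK = 2·0.89 = 1.78.
ΔP = [f·L/D + ΣK]·(ρV²/2) = [0.02617·1079/0.03317 + 1.78]·(1809·1.048²/2) = [851.2 + 1.78]·993.4 = 8.473e+05 Pa.
Q = V·A = 1.048·0.0008641 = 0.0009056 m³/s.
Pumping power P = QΔP = 0.0009056·8.473e+05 = 767.37 W = 0.7674 kW.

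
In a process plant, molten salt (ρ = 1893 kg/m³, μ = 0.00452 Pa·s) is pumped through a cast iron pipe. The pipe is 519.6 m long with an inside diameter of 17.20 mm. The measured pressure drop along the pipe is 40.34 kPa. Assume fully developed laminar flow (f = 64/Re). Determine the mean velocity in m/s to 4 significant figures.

For laminar flow, f = 64/Re with Re = ρVD/μ, so Darcy-Weisbach reduces to ΔP = 32μLV/D². Solving for V: V = ΔP·D²/(32μL) = 4.034e+04·(0.0172)²/(32·0.00452·519.6) = 0.1588 m/s.
Check: Re = ρVD/μ = 1893·0.1588·0.0172/0.00452 = 1144 < 2300, so the laminar assumption holds.

V ≈ 0.1588 m/s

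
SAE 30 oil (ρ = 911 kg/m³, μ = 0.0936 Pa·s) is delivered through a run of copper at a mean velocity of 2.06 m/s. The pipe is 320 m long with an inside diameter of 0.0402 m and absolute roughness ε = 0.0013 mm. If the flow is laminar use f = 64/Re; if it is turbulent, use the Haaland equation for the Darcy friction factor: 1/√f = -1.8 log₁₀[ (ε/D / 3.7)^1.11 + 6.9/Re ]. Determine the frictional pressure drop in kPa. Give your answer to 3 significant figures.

ΔP ≈ 1220 kPa

Reynolds number Re = ρVD/μ = 911 · 2.06 · 0.0402 / 0.0936 = 806.
Re < 2300 → laminar flow, so f = 64/Re = 64/806 = 0.0794 (the turbulent correlation is not needed).
Darcy-Weisbach: ΔP = f(L/D)(ρV²/2) = 0.0794·(320/0.0402)·(911·2.06²/2) = 0.0794·7960·1933 = 1.222e+06 Pa.
ΔP = 1.222e+06 Pa = 1220 kPa.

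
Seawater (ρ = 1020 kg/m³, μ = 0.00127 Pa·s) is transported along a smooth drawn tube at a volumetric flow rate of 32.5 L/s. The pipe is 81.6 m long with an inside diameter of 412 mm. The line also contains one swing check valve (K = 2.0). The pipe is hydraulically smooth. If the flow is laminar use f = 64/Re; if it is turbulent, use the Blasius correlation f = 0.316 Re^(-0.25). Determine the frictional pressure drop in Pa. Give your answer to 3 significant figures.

Q = 32.5 L/s = 32.5/1000 = 0.0325 m³/s.
Cross-sectional area A = πD²/4 = π(0.412)²/4 = 0.1333 m²; mean velocity V = Q/A = 0.0325/0.1333 = 0.2438 m/s.
Reynolds number Re = ρVD/μ = 1020 · 0.2438 · 0.412 / 0.00127 = 8.067e+04.
Re > 4000 → turbulent. Smooth-pipe (Blasius): f = 0.316 Re^(-0.25) = 0.316/(8.067e+04)^0.25 = 0.01875.
Total minor-loss coefficient ΣK = 1·2 = 2.
ΔP = [f·L/D + ΣK]·(ρV²/2) = [0.01875·81.6/0.412 + 2]·(1020·0.2438²/2) = [3.714 + 2]·30.31 = 173.2 Pa.

ΔP ≈ 173 Pa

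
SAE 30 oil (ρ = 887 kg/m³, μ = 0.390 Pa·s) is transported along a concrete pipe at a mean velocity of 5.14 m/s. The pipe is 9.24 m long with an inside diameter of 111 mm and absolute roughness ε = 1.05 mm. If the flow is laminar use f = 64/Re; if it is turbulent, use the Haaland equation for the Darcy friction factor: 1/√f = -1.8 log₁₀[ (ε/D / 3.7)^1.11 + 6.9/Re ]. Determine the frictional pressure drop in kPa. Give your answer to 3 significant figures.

Reynolds number Re = ρVD/μ = 887 · 5.14 · 0.111 / 0.39 = 1298.
Re < 2300 → laminar flow, so f = 64/Re = 64/1298 = 0.04932 (the turbulent correlation is not needed).
Darcy-Weisbach: ΔP = f(L/D)(ρV²/2) = 0.04932·(9.24/0.111)·(887·5.14²/2) = 0.04932·83.24·1.172e+04 = 4.811e+04 Pa.
ΔP = 4.811e+04 Pa = 48.1 kPa.

ΔP ≈ 48.1 kPa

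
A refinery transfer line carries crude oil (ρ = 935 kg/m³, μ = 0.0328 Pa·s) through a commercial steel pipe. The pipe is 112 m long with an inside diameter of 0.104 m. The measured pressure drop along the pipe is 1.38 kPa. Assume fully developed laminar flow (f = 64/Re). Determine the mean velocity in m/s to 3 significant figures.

For laminar flow, f = 64/Re with Re = ρVD/μ, so Darcy-Weisbach reduces to ΔP = 32μLV/D². Solving for V: V = ΔP·D²/(32μL) = 1380·(0.104)²/(32·0.0328·112) = 0.127 m/s.
Check: Re = ρVD/μ = 935·0.127·0.104/0.0328 = 376.4 < 2300, so the laminar assumption holds.

V ≈ 0.127 m/s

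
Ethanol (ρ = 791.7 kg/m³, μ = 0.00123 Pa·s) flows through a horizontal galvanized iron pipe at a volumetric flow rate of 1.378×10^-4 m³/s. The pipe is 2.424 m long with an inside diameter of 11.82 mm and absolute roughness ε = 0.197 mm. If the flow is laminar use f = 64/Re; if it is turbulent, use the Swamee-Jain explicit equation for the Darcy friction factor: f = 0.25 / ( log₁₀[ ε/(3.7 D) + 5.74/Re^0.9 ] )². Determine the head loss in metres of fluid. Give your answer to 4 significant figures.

Cross-sectional area A = πD²/4 = π(0.01182)²/4 = 0.0001097 m²; mean velocity V = Q/A = 0.0001378/0.0001097 = 1.256 m/s.
Reynolds number Re = ρVD/μ = 791.7 · 1.256 · 0.01182 / 0.00123 = 9554.
Re > 4000 → turbulent. Relative roughness ε/D = 0.000197/0.01182 = 0.0167. Swamee-Jain: f = 0.25/(log₁₀[0.0167/3.7 + 5.74/9554^0.9])² = 0.25/(log₁₀[0.0045 + 0.0015])² = 0.25/(-2.221)² = 0.05066.
Darcy-Weisbach: ΔP = f(L/D)(ρV²/2) = 0.05066·(2.424/0.01182)·(791.7·1.256²/2) = 0.05066·205.1·624.3 = 6486 Pa.
Head loss h_f = ΔP/(ρg) = 6486/(791.7·9.81) = 0.8352 m.

h_f ≈ 0.8352 m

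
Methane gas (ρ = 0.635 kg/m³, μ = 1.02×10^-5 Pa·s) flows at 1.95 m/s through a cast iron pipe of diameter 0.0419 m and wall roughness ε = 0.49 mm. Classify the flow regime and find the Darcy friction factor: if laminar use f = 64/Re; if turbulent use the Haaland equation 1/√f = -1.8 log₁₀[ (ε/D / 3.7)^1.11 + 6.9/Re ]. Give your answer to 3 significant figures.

Re = ρVD/μ = 0.635·1.95·0.0419/1.02e-05 = 5087.
Re > 4000 → turbulent. ε/D = 0.00049/0.0419 = 0.0117; Haaland: 1/√f = -1.8 log₁₀[0.00168 + 0.00136] = 4.532, so f = 0.04868.

f ≈ 0.0487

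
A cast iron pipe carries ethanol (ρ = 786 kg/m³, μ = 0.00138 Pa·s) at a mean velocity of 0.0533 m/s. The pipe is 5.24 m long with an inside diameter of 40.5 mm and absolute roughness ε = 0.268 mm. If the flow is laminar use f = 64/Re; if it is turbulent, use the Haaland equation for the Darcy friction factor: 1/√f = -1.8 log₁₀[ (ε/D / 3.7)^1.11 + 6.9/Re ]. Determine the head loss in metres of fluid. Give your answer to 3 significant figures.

h_f ≈ 9.75×10^-4 m

Reynolds number Re = ρVD/μ = 786 · 0.0533 · 0.0405 / 0.00138 = 1229.
Re < 2300 → laminar flow, so f = 64/Re = 64/1229 = 0.05205 (the turbulent correlation is not needed).
Darcy-Weisbach: ΔP = f(L/D)(ρV²/2) = 0.05205·(5.24/0.0405)·(786·0.0533²/2) = 0.05205·129.4·1.116 = 7.519 Pa.
Head loss h_f = ΔP/(ρg) = 7.519/(786·9.81) = 9.75×10^-4 m.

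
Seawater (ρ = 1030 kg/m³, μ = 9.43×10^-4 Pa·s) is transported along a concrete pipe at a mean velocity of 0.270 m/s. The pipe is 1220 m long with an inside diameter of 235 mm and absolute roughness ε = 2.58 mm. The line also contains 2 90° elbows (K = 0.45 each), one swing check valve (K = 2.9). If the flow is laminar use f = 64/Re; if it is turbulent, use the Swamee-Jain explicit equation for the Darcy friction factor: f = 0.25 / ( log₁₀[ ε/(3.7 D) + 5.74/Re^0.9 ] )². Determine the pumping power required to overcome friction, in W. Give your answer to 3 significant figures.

Reynolds number Re = ρVD/μ = 1030 · 0.27 · 0.235 / 0.000943 = 6.93e+04.
Re > 4000 → turbulent. Relative roughness ε/D = 0.00258/0.235 = 0.011. Swamee-Jain: f = 0.25/(log₁₀[0.011/3.7 + 5.74/6.93e+04^0.9])² = 0.25/(log₁₀[0.00297 + 0.000252])² = 0.25/(-2.492)² = 0.04025.
Total minor-loss coefficient ΣK = 2·0.45 + 1·2.9 = 3.8.
ΔP = [f·L/D + ΣK]·(ρV²/2) = [0.04025·1220/0.235 + 3.8]·(1030·0.27²/2) = [209 + 3.8]·37.54 = 7988 Pa.
Q = V·A = 0.27·0.04337 = 0.01171 m³/s.
Pumping power P = QΔP = 0.01171·7988 = 93.55 W = 93.5 W.

P ≈ 93.5 W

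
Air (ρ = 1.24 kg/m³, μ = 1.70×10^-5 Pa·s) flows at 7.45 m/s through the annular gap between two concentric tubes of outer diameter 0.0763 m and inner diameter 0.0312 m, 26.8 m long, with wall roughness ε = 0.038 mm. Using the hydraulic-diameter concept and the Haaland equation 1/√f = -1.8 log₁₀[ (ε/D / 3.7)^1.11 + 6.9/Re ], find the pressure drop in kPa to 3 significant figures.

Hydraulic diameter D_h = 4A/P = D_o - D_i = 0.0763 - 0.0312 = 0.0451 m.
Re = ρVD_h/μ = 1.24·7.45·0.0451/1.7e-05 = 2.451e+04.
ε/D_h = 3.8e-05/0.0451 = 0.000843; Haaland gives 1/√f = -1.8 log₁₀[9.05e-05+0.000282] = 6.173, so f = 0.02624.
ΔP = f(L/D_h)(ρV²/2) = 0.02624·26.8/0.0451·34.41 = 536.6 Pa.
ΔP = 0.537 kPa.

ΔP ≈ 0.537 kPa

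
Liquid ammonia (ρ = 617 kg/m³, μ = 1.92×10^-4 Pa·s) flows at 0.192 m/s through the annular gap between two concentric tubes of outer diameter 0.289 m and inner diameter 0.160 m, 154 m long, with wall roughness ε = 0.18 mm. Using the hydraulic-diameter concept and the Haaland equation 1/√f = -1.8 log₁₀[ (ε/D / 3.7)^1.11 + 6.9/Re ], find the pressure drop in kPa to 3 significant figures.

Hydraulic diameter D_h = 4A/P = D_o - D_i = 0.289 - 0.16 = 0.129 m.
Re = ρVD_h/μ = 617·0.192·0.129/0.000192 = 7.959e+04.
ε/D_h = 0.00018/0.129 = 0.0014; Haaland gives 1/√f = -1.8 log₁₀[0.000158+8.67e-05] = 6.499, so f = 0.02368.
ΔP = f(L/D_h)(ρV²/2) = 0.02368·154/0.129·11.37 = 321.4 Pa.
ΔP = 0.321 kPa.

ΔP ≈ 0.321 kPa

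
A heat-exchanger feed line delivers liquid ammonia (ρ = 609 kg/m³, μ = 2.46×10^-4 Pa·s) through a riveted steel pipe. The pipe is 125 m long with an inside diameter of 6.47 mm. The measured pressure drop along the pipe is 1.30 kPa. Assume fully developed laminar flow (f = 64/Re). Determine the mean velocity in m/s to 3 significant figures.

V ≈ 0.0553 m/s

For laminar flow, f = 64/Re with Re = ρVD/μ, so Darcy-Weisbach reduces to ΔP = 32μLV/D². Solving for V: V = ΔP·D²/(32μL) = 1300·(0.00647)²/(32·0.000246·125) = 0.0553 m/s.
Check: Re = ρVD/μ = 609·0.0553·0.00647/0.000246 = 885.8 < 2300, so the laminar assumption holds.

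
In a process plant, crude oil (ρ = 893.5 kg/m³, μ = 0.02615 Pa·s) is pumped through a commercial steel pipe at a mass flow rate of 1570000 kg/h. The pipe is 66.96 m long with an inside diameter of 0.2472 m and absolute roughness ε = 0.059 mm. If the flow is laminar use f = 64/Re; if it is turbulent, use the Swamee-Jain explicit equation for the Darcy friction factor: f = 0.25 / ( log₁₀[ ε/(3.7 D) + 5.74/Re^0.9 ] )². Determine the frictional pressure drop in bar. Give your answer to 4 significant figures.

ΔP ≈ 2.463 bar

ṁ = 1570000 kg/h = 1570000/3600 = 436.1 kg/s.
A = πD²/4 = π(0.2472)²/4 = 0.04799 m²; mean velocity V = ṁ/(ρA) = 436.1/(893.5 · 0.04799) = 10.17 m/s.
Reynolds number Re = ρVD/μ = 893.5 · 10.17 · 0.2472 / 0.0261 = 8.59e+04.
Re > 4000 → turbulent. Relative roughness ε/D = 5.9e-05/0.2472 = 0.000239. Swamee-Jain: f = 0.25/(log₁₀[0.000239/3.7 + 5.74/8.59e+04^0.9])² = 0.25/(log₁₀[6.45e-05 + 0.000208])² = 0.25/(-3.564)² = 0.01968.
Darcy-Weisbach: ΔP = f(L/D)(ρV²/2) = 0.01968·(66.96/0.2472)·(893.5·10.17²/2) = 0.01968·270.9·4.621e+04 = 2.463e+05 Pa.
ΔP = 2.463e+05 Pa = 2.463 bar.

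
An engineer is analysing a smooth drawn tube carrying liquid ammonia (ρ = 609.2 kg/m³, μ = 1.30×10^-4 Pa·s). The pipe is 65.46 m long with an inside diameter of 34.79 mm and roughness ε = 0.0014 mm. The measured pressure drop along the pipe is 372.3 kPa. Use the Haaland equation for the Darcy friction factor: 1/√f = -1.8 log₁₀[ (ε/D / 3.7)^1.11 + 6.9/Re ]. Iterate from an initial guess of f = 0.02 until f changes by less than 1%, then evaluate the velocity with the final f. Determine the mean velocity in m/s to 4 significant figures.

V ≈ 7.329 m/s

Rearranging Darcy-Weisbach: V = √(2·ΔP·D/(f·L·ρ)). With ε/D = 1.4e-06/0.03479 = 4.02e-05, iterate starting from f = 0.02:
  f = 0.02 → V = √(2·3.723e+05·0.03479/(0.02·65.46·609.2)) = 5.699 m/s; Re = ρVD/μ = 9.291e+05; f → 0.01246
  f = 0.01246 → V = 7.222 m/s; Re = 1.177e+06; f → 0.01211
  f = 0.01211 → V = 7.323 m/s; Re = 1.194e+06; f → 0.01209
Converged (Δf/f < 1%). With the final f = 0.01209: V = √(2·3.723e+05·0.03479/(0.01209·65.46·609.2)) = 7.329 m/s.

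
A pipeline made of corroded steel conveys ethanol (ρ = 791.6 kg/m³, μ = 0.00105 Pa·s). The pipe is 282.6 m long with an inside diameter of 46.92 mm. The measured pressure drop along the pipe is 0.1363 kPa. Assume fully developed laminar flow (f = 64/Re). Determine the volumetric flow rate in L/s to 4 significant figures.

Q ≈ 0.05464 L/s

For laminar flow, f = 64/Re with Re = ρVD/μ, so Darcy-Weisbach reduces to ΔP = 32μLV/D². Solving for V: V = ΔP·D²/(32μL) = 136.3·(0.04692)²/(32·0.00105·282.6) = 0.0316 m/s.
Check: Re = ρVD/μ = 791.6·0.0316·0.04692/0.00105 = 1118 < 2300, so the laminar assumption holds.
Q = V·A = 0.0316·(π/4·0.04692²) = 5.464e-05 m³/s = 0.05464 L/s.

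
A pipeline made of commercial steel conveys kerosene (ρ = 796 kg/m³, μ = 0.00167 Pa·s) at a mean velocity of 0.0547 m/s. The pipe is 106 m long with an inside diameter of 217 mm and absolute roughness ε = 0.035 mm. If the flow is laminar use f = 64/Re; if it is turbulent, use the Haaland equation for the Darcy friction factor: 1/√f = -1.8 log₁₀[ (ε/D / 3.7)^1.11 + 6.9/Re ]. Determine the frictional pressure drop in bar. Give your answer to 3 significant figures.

ΔP ≈ 2.12×10^-4 bar

Reynolds number Re = ρVD/μ = 796 · 0.0547 · 0.217 / 0.00167 = 5658.
Re > 4000 → turbulent. Relative roughness ε/D = 3.5e-05/0.217 = 0.000161. Haaland: 1/√f = -1.8 log₁₀[(0.000161/3.7)^1.11 + 6.9/5658] = -1.8 log₁₀[1.44e-05 + 0.00122] = 5.236, so f = 0.03648.
Darcy-Weisbach: ΔP = f(L/D)(ρV²/2) = 0.03648·(106/0.217)·(796·0.0547²/2) = 0.03648·488.5·1.191 = 21.22 Pa.
ΔP = 21.22 Pa = 2.12×10^-4 bar.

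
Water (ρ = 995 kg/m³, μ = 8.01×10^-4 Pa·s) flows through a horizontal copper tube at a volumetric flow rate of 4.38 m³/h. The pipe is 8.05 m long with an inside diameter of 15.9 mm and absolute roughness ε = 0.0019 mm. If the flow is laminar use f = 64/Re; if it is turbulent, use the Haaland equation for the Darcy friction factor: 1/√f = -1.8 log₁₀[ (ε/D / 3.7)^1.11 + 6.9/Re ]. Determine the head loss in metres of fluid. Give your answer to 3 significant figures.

Q = 4.38 m³/h = 4.38/3600 = 0.001217 m³/s.
Cross-sectional area A = πD²/4 = π(0.0159)²/4 = 0.0001986 m²; mean velocity V = Q/A = 0.001217/0.0001986 = 6.128 m/s.
Reynolds number Re = ρVD/μ = 995 · 6.128 · 0.0159 / 0.000801 = 1.21e+05.
Re > 4000 → turbulent. Relative roughness ε/D = 1.9e-06/0.0159 = 0.000119. Haaland: 1/√f = -1.8 log₁₀[(0.000119/3.7)^1.11 + 6.9/1.21e+05] = -1.8 log₁₀[1.04e-05 + 5.7e-05] = 7.509, so f = 0.01774.
Darcy-Weisbach: ΔP = f(L/D)(ρV²/2) = 0.01774·(8.05/0.0159)·(995·6.128²/2) = 0.01774·506.3·1.868e+04 = 1.677e+05 Pa.
Head loss h_f = ΔP/(ρg) = 1.677e+05/(995·9.81) = 17.2 m.

h_f ≈ 17.2 m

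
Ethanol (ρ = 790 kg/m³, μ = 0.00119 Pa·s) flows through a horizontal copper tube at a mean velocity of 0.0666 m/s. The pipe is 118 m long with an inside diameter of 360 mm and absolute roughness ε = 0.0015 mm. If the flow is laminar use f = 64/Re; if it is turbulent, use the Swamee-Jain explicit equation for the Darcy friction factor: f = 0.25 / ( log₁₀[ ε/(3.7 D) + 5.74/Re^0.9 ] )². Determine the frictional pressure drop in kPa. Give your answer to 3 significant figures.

Reynolds number Re = ρVD/μ = 790 · 0.0666 · 0.36 / 0.00119 = 1.592e+04.
Re > 4000 → turbulent. Relative roughness ε/D = 1.5e-06/0.36 = 4.17e-06. Swamee-Jain: f = 0.25/(log₁₀[4.17e-06/3.7 + 5.74/1.592e+04^0.9])² = 0.25/(log₁₀[1.13e-06 + 0.000949])² = 0.25/(-3.022)² = 0.02737.
Darcy-Weisbach: ΔP = f(L/D)(ρV²/2) = 0.02737·(118/0.36)·(790·0.0666²/2) = 0.02737·327.8·1.752 = 15.72 Pa.
ΔP = 15.72 Pa = 0.0157 kPa.

ΔP ≈ 0.0157 kPa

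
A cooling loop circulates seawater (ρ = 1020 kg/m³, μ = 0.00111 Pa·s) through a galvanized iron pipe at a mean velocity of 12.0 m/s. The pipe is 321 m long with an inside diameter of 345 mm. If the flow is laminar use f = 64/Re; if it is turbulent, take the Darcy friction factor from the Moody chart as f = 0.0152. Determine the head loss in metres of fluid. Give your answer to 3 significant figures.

Reynolds number Re = ρVD/μ = 1020 · 12 · 0.345 / 0.00111 = 3.804e+06.
Re > 4000 → turbulent; use the Moody-chart value f = 0.0152.
Darcy-Weisbach: ΔP = f(L/D)(ρV²/2) = 0.0152·(321/0.345)·(1020·12²/2) = 0.0152·930.4·7.344e+04 = 1.039e+06 Pa.
Head loss h_f = ΔP/(ρg) = 1.039e+06/(1020·9.81) = 104 m.

h_f ≈ 104 m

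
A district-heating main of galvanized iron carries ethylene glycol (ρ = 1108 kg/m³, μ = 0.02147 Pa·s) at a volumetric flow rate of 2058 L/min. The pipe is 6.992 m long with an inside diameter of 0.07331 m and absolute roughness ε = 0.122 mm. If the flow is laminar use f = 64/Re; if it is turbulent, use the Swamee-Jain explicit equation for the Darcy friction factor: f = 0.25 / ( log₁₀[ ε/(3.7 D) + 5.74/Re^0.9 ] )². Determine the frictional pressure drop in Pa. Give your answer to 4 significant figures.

Q = 2058 L/min = 2058/60000 = 0.0343 m³/s.
Cross-sectional area A = πD²/4 = π(0.07331)²/4 = 0.004221 m²; mean velocity V = Q/A = 0.0343/0.004221 = 8.126 m/s.
Reynolds number Re = ρVD/μ = 1108 · 8.126 · 0.07331 / 0.0215 = 3.074e+04.
Re > 4000 → turbulent. Relative roughness ε/D = 0.000122/0.07331 = 0.00166. Swamee-Jain: f = 0.25/(log₁₀[0.00166/3.7 + 5.74/3.074e+04^0.9])² = 0.25/(log₁₀[0.00045 + 0.000525])² = 0.25/(-3.011)² = 0.02757.
Darcy-Weisbach: ΔP = f(L/D)(ρV²/2) = 0.02757·(6.992/0.07331)·(1108·8.126²/2) = 0.02757·95.38·3.658e+04 = 9.62e+04 Pa.

ΔP ≈ 96200 Pa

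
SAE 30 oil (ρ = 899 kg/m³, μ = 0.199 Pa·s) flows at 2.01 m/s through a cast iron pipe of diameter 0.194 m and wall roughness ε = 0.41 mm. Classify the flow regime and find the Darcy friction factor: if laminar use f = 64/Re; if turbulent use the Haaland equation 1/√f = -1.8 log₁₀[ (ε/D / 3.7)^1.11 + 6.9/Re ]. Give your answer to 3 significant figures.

Re = ρVD/μ = 899·2.01·0.194/0.199 = 1762.
Re < 2300 → laminar, so f = 64/Re = 0.03633 (roughness is irrelevant in laminar flow).

f ≈ 0.0363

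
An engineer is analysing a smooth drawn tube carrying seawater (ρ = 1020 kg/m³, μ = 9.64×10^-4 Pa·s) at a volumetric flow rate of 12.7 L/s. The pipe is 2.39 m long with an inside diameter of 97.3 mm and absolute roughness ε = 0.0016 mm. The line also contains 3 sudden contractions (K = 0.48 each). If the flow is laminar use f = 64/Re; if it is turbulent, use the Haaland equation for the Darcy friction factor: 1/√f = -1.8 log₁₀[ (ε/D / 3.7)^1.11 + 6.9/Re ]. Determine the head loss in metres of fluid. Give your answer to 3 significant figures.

Q = 12.7 L/s = 12.7/1000 = 0.0127 m³/s.
Cross-sectional area A = πD²/4 = π(0.0973)²/4 = 0.007436 m²; mean velocity V = Q/A = 0.0127/0.007436 = 1.708 m/s.
Reynolds number Re = ρVD/μ = 1020 · 1.708 · 0.0973 / 0.000964 = 1.758e+05.
Re > 4000 → turbulent. Relative roughness ε/D = 1.6e-06/0.0973 = 1.64e-05. Haaland: 1/√f = -1.8 log₁₀[(1.64e-05/3.7)^1.11 + 6.9/1.758e+05] = -1.8 log₁₀[1.15e-06 + 3.92e-05] = 7.909, so f = 0.01599.
Total minor-loss coefficient ΣK = 3·0.48 = 1.44.
ΔP = [f·L/D + ΣK]·(ρV²/2) = [0.01599·2.39/0.0973 + 1.44]·(1020·1.708²/2) = [0.3927 + 1.44]·1488 = 2727 Pa.
Head loss h_f = ΔP/(ρg) = 2727/(1020·9.81) = 0.273 m.

h_f ≈ 0.273 m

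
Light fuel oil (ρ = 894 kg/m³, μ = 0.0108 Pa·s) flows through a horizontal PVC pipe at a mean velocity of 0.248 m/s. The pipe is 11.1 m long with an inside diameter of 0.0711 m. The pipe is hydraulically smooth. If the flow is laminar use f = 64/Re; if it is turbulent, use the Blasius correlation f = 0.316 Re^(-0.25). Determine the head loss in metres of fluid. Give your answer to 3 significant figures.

Reynolds number Re = ρVD/μ = 894 · 0.248 · 0.0711 / 0.0108 = 1460.
Re < 2300 → laminar flow, so f = 64/Re = 64/1460 = 0.04385 (the turbulent correlation is not needed).
Darcy-Weisbach: ΔP = f(L/D)(ρV²/2) = 0.04385·(11.1/0.0711)·(894·0.248²/2) = 0.04385·156.1·27.49 = 188.2 Pa.
Head loss h_f = ΔP/(ρg) = 188.2/(894·9.81) = 0.0215 m.

h_f ≈ 0.0215 m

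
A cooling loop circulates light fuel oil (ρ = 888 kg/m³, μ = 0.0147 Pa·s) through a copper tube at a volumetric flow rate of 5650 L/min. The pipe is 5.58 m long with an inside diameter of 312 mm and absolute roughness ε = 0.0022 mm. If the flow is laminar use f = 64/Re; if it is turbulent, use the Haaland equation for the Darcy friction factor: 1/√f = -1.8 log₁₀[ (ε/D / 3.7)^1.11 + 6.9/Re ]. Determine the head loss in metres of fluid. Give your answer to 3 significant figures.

h_f ≈ 0.0343 m

Q = 5650 L/min = 5650/60000 = 0.09417 m³/s.
Cross-sectional area A = πD²/4 = π(0.312)²/4 = 0.07645 m²; mean velocity V = Q/A = 0.09417/0.07645 = 1.232 m/s.
Reynolds number Re = ρVD/μ = 888 · 1.232 · 0.312 / 0.0147 = 2.321e+04.
Re > 4000 → turbulent. Relative roughness ε/D = 2.2e-06/0.312 = 7.05e-06. Haaland: 1/√f = -1.8 log₁₀[(7.05e-06/3.7)^1.11 + 6.9/2.321e+04] = -1.8 log₁₀[4.48e-07 + 0.000297] = 6.347, so f = 0.02482.
Darcy-Weisbach: ΔP = f(L/D)(ρV²/2) = 0.02482·(5.58/0.312)·(888·1.232²/2) = 0.02482·17.88·673.6 = 299 Pa.
Head loss h_f = ΔP/(ρg) = 299/(888·9.81) = 0.0343 m.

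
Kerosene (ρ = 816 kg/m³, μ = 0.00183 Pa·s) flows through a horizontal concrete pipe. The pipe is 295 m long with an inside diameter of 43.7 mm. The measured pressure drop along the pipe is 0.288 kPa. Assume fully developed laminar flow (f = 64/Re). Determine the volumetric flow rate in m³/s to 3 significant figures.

Q ≈ 4.78×10^-5 m³/s

For laminar flow, f = 64/Re with Re = ρVD/μ, so Darcy-Weisbach reduces to ΔP = 32μLV/D². Solving for V: V = ΔP·D²/(32μL) = 288·(0.0437)²/(32·0.00183·295) = 0.03184 m/s.
Check: Re = ρVD/μ = 816·0.03184·0.0437/0.00183 = 620.4 < 2300, so the laminar assumption holds.
Q = V·A = 0.03184·(π/4·0.0437²) = 4.775e-05 m³/s = 4.78×10^-5 m³/s.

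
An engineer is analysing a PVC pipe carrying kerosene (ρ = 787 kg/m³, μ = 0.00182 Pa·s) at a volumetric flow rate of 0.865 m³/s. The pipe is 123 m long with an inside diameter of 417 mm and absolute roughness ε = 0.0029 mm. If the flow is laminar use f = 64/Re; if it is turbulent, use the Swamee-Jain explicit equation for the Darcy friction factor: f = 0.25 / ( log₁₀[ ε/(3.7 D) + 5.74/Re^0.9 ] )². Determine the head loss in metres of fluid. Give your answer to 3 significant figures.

h_f ≈ 6.96 m

Cross-sectional area A = πD²/4 = π(0.417)²/4 = 0.1366 m²; mean velocity V = Q/A = 0.865/0.1366 = 6.334 m/s.
Reynolds number Re = ρVD/μ = 787 · 6.334 · 0.417 / 0.00182 = 1.142e+06.
Re > 4000 → turbulent. Relative roughness ε/D = 2.9e-06/0.417 = 6.95e-06. Swamee-Jain: f = 0.25/(log₁₀[6.95e-06/3.7 + 5.74/1.142e+06^0.9])² = 0.25/(log₁₀[1.88e-06 + 2.03e-05])² = 0.25/(-4.655)² = 0.01154.
Darcy-Weisbach: ΔP = f(L/D)(ρV²/2) = 0.01154·(123/0.417)·(787·6.334²/2) = 0.01154·295·1.579e+04 = 5.373e+04 Pa.
Head loss h_f = ΔP/(ρg) = 5.373e+04/(787·9.81) = 6.96 m.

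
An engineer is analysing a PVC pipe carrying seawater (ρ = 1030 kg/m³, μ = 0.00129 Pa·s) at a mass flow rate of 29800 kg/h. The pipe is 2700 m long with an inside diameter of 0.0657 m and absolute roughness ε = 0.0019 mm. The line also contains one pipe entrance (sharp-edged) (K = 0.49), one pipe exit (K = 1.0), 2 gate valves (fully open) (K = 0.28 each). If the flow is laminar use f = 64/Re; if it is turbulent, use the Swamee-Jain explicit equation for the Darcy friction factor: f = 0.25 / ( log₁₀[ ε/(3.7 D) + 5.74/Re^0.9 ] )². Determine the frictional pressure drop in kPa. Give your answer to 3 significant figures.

ΔP ≈ 2060 kPa

ṁ = 29800 kg/h = 29800/3600 = 8.278 kg/s.
A = πD²/4 = π(0.0657)²/4 = 0.00339 m²; mean velocity V = ṁ/(ρA) = 8.278/(1030 · 0.00339) = 2.371 m/s.
Reynolds number Re = ρVD/μ = 1030 · 2.371 · 0.0657 / 0.00129 = 1.244e+05.
Re > 4000 → turbulent. Relative roughness ε/D = 1.9e-06/0.0657 = 2.89e-05. Swamee-Jain: f = 0.25/(log₁₀[2.89e-05/3.7 + 5.74/1.244e+05^0.9])² = 0.25/(log₁₀[7.82e-06 + 0.000149])² = 0.25/(-3.804)² = 0.01728.
Total minor-loss coefficient ΣK = 1·0.49 + 1·1 + 2·0.28 = 2.05.
ΔP = [f·L/D + ΣK]·(ρV²/2) = [0.01728·2700/0.0657 + 2.05]·(1030·2.371²/2) = [710 + 2.05]·2894 = 2.061e+06 Pa.
ΔP = 2.061e+06 Pa = 2060 kPa.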